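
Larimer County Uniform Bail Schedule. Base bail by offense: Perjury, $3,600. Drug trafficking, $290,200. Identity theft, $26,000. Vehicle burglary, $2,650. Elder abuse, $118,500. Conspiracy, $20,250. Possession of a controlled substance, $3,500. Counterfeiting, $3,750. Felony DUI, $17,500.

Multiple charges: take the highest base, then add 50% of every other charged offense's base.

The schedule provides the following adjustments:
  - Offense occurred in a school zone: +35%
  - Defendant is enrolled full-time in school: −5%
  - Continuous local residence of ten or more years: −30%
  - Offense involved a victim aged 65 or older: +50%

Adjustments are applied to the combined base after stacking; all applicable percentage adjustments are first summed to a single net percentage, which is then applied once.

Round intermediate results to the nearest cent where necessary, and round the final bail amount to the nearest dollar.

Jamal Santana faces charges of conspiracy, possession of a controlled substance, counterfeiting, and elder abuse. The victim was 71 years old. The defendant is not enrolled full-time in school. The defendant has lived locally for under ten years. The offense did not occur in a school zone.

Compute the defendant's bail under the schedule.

Base amounts from the schedule: conspiracy $20,250; possession of a controlled substance $3,500; counterfeiting $3,750; elder abuse $118,500.
Stacking rule: highest base plus 50% of each additional charge. Highest is elder abuse at $118,500. Additional: $20,250 × 50% = $10,125; $3,500 × 50% = $1,750; $3,750 × 50% = $1,875. Combined base = $118,500 + $13,750 = $132,250.
Offense involved a victim aged 65 or older (+50%): $132,250 × 1.5 = $198,375.

$198,375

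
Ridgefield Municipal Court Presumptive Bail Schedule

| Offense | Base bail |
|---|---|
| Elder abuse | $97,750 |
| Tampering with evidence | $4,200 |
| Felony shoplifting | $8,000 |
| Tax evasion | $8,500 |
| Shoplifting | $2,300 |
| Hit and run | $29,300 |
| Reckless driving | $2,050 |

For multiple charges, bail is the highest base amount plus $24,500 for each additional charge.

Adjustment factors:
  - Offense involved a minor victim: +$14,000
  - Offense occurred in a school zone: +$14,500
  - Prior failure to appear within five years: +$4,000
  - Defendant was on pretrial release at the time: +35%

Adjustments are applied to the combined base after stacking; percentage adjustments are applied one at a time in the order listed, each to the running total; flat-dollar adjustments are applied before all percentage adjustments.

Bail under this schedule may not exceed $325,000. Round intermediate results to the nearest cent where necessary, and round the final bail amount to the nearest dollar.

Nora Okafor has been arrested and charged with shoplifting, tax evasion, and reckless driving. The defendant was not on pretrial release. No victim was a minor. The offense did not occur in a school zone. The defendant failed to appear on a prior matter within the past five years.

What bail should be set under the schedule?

$61,500

Base amounts from the schedule: shoplifting $2,300; tax evasion $8,500; reckless driving $2,050.
Stacking rule: highest base plus $24,500 per additional charge. Highest is tax evasion at $8,500; 2 additional charges → +$49,000. Combined base = $57,500.
Prior failure to appear within five years (+$4,000 flat): $57,500 + $4,000 = $61,500.
$61,500 is within the $325,000 maximum.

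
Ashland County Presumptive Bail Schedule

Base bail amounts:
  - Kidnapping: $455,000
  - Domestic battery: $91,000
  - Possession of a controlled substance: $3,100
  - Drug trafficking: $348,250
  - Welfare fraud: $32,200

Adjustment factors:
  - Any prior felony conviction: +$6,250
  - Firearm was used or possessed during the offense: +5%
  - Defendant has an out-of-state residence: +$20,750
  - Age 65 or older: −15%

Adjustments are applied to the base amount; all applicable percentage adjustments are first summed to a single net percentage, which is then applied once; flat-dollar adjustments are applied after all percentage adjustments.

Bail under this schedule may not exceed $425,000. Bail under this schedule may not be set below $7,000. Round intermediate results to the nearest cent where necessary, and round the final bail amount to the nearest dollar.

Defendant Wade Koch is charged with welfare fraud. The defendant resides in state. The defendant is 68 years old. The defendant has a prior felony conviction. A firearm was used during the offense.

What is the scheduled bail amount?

Base amounts from the schedule: welfare fraud $32,200.
Single charge. Combined base = $32,200.
Net percentage adjustment: +5% −15% = −10%. $32,200 × 0.9 = $28,980.
Any prior felony conviction (+$6,250 flat): $28,980 + $6,250 = $35,230.
$35,230 is within the $425,000 maximum.
$35,230 is at or above the $7,000 minimum.

$35,230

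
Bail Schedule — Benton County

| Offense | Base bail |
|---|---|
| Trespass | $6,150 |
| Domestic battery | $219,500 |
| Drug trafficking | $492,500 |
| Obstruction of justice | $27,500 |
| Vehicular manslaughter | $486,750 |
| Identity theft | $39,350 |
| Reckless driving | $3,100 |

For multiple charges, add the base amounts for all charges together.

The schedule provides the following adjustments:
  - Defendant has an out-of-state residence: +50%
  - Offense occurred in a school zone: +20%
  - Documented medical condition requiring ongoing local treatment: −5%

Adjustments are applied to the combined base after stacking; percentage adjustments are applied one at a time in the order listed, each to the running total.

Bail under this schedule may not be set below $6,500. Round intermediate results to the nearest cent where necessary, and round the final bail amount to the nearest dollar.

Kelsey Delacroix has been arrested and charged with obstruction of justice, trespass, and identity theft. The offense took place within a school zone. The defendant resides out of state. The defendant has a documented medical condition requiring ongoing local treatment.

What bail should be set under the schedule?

Base amounts from the schedule: obstruction of justice $27,500; trespass $6,150; identity theft $39,350.
Stacking rule: sum of all bases. $27,500 + $6,150 + $39,350 = $73,000.
Defendant has an out-of-state residence (+50%): $73,000 × 1.5 = $109,500.
Offense occurred in a school zone (+20%): $109,500 × 1.2 = $131,400.
Documented medical condition requiring ongoing local treatment (−5%): $131,400 × 0.95 = $124,830.
$124,830 is at or above the $6,500 minimum.

$124,830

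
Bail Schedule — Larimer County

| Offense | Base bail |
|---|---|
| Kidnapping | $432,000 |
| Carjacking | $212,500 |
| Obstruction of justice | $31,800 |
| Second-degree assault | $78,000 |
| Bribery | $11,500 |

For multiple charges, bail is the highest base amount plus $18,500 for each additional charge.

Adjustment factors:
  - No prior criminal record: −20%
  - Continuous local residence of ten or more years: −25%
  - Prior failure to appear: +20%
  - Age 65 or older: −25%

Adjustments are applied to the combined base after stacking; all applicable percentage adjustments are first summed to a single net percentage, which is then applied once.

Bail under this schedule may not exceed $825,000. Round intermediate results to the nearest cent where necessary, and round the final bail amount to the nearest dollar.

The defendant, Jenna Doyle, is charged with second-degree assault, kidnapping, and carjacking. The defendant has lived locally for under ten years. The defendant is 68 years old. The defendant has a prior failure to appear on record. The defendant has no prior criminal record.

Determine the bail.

Base amounts from the schedule: second-degree assault $78,000; kidnapping $432,000; carjacking $212,500.
Stacking rule: highest base plus $18,500 per additional charge. Highest is kidnapping at $432,000; 2 additional charges → +$37,000. Combined base = $469,000.
Net percentage adjustment: −20% +20% −25% = −25%. $469,000 × 0.75 = $351,750.
$351,750 is within the $825,000 maximum.

$351,750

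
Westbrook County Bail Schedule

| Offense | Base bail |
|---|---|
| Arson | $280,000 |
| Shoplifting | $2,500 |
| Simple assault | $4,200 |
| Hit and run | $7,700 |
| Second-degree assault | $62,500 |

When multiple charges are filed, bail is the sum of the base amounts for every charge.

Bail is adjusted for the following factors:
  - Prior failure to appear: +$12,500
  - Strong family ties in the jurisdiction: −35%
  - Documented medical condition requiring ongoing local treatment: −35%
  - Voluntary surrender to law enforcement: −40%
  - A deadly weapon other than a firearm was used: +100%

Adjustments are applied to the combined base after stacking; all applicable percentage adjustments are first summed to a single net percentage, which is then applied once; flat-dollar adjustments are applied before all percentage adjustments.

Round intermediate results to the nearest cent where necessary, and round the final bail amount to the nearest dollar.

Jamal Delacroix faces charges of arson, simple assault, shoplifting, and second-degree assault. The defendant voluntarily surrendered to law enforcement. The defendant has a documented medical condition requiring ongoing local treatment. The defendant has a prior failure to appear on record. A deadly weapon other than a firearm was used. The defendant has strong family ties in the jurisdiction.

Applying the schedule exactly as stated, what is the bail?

$325,530

Base amounts from the schedule: arson $280,000; simple assault $4,200; shoplifting $2,500; second-degree assault $62,500.
Stacking rule: sum of all bases. $280,000 + $4,200 + $2,500 + $62,500 = $349,200.
Prior failure to appear (+$12,500 flat): $349,200 + $12,500 = $361,700.
Net percentage adjustment: −35% −35% −40% +100% = −10%. $361,700 × 0.9 = $325,530.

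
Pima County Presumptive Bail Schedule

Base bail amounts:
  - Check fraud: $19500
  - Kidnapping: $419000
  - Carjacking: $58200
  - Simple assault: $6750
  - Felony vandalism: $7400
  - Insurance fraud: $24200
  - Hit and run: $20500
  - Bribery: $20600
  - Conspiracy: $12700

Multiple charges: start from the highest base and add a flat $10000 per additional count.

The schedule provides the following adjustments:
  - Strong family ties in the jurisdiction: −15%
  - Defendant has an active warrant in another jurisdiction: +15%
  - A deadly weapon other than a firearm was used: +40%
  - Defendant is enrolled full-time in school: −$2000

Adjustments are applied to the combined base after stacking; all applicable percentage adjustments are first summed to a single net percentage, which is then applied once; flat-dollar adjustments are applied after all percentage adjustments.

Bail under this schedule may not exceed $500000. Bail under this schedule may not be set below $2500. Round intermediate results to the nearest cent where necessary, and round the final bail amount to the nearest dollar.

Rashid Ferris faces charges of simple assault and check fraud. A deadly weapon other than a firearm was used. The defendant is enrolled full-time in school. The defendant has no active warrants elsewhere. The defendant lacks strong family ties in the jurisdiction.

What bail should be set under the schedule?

$39300

Base amounts from the schedule: simple assault $6750; check fraud $19500.
Stacking rule: highest base plus $10000 per additional charge. Highest is check fraud at $19500; 1 additional charge → +$10000. Combined base = $29500.
A deadly weapon other than a firearm was used (+40%): $29500 × 1.4 = $41300.
Defendant is enrolled full-time in school (−$2000 flat): $41300 − $2000 = $39300.
$39300 is within the $500000 maximum.
$39300 is at or above the $2500 minimum.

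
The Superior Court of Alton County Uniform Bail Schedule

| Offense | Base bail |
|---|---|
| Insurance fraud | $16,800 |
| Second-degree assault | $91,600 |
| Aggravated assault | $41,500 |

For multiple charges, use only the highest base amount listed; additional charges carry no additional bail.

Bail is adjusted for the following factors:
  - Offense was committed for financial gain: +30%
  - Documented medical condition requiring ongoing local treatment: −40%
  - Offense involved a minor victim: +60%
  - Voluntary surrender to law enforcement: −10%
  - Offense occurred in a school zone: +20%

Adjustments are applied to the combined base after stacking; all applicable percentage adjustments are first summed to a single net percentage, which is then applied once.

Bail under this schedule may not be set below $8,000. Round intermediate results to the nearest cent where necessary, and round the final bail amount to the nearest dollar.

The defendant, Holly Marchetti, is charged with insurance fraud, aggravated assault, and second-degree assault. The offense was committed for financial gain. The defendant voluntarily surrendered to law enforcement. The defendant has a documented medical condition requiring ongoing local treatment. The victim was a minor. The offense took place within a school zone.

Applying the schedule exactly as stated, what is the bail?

Base amounts from the schedule: insurance fraud $16,800; aggravated assault $41,500; second-degree assault $91,600.
Stacking rule: use the highest base only. Highest is second-degree assault at $91,600. Combined base = $91,600.
Net percentage adjustment: +30% −40% +60% −10% +20% = +60%. $91,600 × 1.6 = $146,560.
$146,560 is at or above the $8,000 minimum.

$146,560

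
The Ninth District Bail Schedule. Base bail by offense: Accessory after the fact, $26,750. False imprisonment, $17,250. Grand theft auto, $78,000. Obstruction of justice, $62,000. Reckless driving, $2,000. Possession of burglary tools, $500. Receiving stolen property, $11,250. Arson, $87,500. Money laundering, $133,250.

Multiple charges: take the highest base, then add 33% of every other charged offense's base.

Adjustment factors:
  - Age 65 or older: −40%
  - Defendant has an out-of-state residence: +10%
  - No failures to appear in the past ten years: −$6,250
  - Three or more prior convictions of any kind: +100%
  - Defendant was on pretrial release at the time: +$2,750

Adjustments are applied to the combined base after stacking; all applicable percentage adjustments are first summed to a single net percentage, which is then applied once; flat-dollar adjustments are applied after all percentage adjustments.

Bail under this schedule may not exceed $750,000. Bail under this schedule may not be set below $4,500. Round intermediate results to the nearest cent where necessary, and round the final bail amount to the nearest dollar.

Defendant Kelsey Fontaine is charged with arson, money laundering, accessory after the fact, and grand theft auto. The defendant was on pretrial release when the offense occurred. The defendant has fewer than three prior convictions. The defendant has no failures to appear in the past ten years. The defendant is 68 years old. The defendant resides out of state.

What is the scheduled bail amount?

$134,185

Base amounts from the schedule: arson $87,500; money laundering $133,250; accessory after the fact $26,750; grand theft auto $78,000.
Stacking rule: highest base plus 33% of each additional charge. Highest is money laundering at $133,250. Additional: $87,500 × 33% = $28,875; $26,750 × 33% = $8,827.50; $78,000 × 33% = $25,740. Combined base = $133,250 + $63,442.50 = $196,692.50.
Net percentage adjustment: −40% +10% = −30%. $196,692.50 × 0.7 = $137,684.75.
No failures to appear in the past ten years (−$6,250 flat): $137,684.75 − $6,250 = $131,434.75.
Defendant was on pretrial release at the time (+$2,750 flat): $131,434.75 + $2,750 = $134,184.75.
$134,184.75 is within the $750,000 maximum.
$134,184.75 is at or above the $4,500 minimum.
Rounded to the nearest dollar: $134,185.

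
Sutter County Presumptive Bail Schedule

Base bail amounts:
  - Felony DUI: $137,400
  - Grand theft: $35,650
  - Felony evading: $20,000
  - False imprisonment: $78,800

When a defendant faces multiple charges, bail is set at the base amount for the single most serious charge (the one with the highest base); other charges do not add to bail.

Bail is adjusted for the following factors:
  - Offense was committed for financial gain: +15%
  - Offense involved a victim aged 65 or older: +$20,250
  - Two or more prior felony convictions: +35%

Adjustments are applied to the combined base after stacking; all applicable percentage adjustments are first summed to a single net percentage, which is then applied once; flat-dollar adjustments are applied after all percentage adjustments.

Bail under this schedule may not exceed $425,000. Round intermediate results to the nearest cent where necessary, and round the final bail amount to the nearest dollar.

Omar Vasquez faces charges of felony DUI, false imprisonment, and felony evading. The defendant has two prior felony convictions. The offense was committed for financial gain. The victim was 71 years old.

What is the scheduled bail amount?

Base amounts from the schedule: felony DUI $137,400; false imprisonment $78,800; felony evading $20,000.
Stacking rule: use the highest base only. Highest is felony DUI at $137,400. Combined base = $137,400.
Net percentage adjustment: +15% +35% = +50%. $137,400 × 1.5 = $206,100.
Offense involved a victim aged 65 or older (+$20,250 flat): $206,100 + $20,250 = $226,350.
$226,350 is within the $425,000 maximum.

$226,350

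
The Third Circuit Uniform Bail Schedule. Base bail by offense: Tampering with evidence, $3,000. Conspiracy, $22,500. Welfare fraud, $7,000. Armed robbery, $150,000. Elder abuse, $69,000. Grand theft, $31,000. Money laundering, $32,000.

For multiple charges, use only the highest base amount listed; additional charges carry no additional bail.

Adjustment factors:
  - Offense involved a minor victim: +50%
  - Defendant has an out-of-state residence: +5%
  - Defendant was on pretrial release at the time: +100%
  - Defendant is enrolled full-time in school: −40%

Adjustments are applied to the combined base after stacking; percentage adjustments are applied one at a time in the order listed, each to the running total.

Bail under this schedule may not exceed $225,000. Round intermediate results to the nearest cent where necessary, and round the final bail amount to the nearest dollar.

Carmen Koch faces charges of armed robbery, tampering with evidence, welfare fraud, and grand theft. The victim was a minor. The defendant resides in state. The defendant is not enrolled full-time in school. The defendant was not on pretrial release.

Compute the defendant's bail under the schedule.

$225,000

Base amounts from the schedule: armed robbery $150,000; tampering with evidence $3,000; welfare fraud $7,000; grand theft $31,000.
Stacking rule: use the highest base only. Highest is armed robbery at $150,000. Combined base = $150,000.
Offense involved a minor victim (+50%): $150,000 × 1.5 = $225,000.
$225,000 is within the $225,000 maximum.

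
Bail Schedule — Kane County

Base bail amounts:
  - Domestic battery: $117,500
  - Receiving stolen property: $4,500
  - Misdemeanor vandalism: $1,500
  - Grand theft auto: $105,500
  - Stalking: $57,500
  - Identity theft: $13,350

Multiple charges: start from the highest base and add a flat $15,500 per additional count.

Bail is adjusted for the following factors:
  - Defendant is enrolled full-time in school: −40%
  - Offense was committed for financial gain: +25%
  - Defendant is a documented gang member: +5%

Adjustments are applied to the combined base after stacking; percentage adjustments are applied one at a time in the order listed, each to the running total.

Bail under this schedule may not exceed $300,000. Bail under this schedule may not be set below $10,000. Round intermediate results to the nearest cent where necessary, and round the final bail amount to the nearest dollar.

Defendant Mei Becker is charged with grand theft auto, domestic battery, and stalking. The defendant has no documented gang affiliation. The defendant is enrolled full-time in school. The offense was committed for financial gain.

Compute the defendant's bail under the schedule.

Base amounts from the schedule: grand theft auto $105,500; domestic battery $117,500; stalking $57,500.
Stacking rule: highest base plus $15,500 per additional charge. Highest is domestic battery at $117,500; 2 additional charges → +$31,000. Combined base = $148,500.
Defendant is enrolled full-time in school (−40%): $148,500 × 0.6 = $89,100.
Offense was committed for financial gain (+25%): $89,100 × 1.25 = $111,375.
$111,375 is within the $300,000 maximum.
$111,375 is at or above the $10,000 minimum.

$111,375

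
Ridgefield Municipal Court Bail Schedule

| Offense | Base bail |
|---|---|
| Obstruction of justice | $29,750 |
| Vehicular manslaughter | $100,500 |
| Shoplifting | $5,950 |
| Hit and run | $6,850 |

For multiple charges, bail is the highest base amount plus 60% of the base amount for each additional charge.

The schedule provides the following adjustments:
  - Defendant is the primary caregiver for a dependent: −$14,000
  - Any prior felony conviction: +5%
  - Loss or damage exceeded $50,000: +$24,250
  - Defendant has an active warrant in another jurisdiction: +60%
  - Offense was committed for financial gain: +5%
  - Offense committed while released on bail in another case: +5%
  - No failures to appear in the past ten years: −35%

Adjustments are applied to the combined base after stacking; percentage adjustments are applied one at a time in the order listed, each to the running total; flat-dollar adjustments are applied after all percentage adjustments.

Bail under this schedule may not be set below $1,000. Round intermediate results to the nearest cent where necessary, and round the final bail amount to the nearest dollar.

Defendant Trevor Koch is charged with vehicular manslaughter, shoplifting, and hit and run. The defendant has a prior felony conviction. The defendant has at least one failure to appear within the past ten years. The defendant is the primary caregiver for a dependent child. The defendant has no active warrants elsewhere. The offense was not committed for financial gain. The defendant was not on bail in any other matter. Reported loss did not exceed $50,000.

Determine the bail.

$99,589

Base amounts from the schedule: vehicular manslaughter $100,500; shoplifting $5,950; hit and run $6,850.
Stacking rule: highest base plus 60% of each additional charge. Highest is vehicular manslaughter at $100,500. Additional: $5,950 × 60% = $3,570; $6,850 × 60% = $4,110. Combined base = $100,500 + $7,680 = $108,180.
Any prior felony conviction (+5%): $108,180 × 1.05 = $113,589.
Defendant is the primary caregiver for a dependent (−$14,000 flat): $113,589 − $14,000 = $99,589.
$99,589 is at or above the $1,000 minimum.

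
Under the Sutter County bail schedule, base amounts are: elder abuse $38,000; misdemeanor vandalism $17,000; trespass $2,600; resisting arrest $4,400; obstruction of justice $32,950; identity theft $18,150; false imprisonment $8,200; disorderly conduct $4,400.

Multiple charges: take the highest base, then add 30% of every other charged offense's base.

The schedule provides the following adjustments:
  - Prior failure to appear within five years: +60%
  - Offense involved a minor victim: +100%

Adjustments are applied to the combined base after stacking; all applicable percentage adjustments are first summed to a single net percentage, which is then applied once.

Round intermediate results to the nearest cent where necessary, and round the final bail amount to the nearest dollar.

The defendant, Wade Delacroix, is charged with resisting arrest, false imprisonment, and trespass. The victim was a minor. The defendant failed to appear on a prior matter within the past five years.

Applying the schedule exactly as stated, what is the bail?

$26,780

Base amounts from the schedule: resisting arrest $4,400; false imprisonment $8,200; trespass $2,600.
Stacking rule: highest base plus 30% of each additional charge. Highest is false imprisonment at $8,200. Additional: $4,400 × 30% = $1,320; $2,600 × 30% = $780. Combined base = $8,200 + $2,100 = $10,300.
Net percentage adjustment: +60% +100% = +160%. $10,300 × 2.6 = $26,780.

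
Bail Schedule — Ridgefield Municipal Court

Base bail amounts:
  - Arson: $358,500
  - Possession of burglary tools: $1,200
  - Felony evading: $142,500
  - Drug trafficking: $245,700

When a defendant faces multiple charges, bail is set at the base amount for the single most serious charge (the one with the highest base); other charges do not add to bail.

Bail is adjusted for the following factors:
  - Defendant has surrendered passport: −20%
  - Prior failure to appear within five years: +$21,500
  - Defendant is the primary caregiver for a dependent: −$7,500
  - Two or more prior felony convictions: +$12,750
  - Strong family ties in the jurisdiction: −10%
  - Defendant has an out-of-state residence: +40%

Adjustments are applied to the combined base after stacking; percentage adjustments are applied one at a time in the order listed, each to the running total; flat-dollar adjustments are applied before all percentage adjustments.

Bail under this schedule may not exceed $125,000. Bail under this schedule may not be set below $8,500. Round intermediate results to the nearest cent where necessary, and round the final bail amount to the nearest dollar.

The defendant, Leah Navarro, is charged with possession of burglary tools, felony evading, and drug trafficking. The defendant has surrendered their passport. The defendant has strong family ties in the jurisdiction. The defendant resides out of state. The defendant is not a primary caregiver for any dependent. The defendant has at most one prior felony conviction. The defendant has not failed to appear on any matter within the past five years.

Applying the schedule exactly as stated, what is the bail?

Base amounts from the schedule: possession of burglary tools $1,200; felony evading $142,500; drug trafficking $245,700.
Stacking rule: use the highest base only. Highest is drug trafficking at $245,700. Combined base = $245,700.
Defendant has surrendered passport (−20%): $245,700 × 0.8 = $196,560.
Strong family ties in the jurisdiction (−10%): $196,560 × 0.9 = $176,904.
Defendant has an out-of-state residence (+40%): $176,904 × 1.4 = $247,665.60.
Result $247,665.60 exceeds the maximum of $125,000; bail is capped at $125,000.
$125,000 is at or above the $8,500 minimum.

$125,000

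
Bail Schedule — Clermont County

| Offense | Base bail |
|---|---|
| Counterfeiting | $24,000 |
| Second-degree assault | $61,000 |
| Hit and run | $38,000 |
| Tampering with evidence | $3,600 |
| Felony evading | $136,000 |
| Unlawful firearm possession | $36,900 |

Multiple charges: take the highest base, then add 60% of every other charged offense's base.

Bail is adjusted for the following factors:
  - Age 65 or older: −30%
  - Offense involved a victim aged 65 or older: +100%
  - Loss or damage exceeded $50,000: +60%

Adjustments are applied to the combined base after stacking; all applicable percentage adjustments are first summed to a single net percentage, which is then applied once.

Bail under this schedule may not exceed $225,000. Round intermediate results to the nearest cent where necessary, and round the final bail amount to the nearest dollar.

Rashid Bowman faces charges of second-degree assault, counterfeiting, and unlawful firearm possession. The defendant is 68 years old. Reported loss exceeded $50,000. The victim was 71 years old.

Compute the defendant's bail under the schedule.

$224,342

Base amounts from the schedule: second-degree assault $61,000; counterfeiting $24,000; unlawful firearm possession $36,900.
Stacking rule: highest base plus 60% of each additional charge. Highest is second-degree assault at $61,000. Additional: $24,000 × 60% = $14,400; $36,900 × 60% = $22,140. Combined base = $61,000 + $36,540 = $97,540.
Net percentage adjustment: −30% +100% +60% = +130%. $97,540 × 2.3 = $224,342.
$224,342 is within the $225,000 maximum.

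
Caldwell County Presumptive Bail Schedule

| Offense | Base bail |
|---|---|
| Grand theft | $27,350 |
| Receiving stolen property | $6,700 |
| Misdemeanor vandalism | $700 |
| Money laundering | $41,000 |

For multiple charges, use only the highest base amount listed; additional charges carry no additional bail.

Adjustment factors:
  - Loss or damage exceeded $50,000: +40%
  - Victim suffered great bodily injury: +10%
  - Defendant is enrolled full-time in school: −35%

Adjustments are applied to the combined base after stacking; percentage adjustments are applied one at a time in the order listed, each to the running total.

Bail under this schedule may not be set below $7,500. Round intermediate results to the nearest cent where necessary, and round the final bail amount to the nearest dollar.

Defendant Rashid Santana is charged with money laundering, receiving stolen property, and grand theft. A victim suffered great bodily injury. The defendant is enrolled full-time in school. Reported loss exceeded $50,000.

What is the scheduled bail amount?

Base amounts from the schedule: money laundering $41,000; receiving stolen property $6,700; grand theft $27,350.
Stacking rule: use the highest base only. Highest is money laundering at $41,000. Combined base = $41,000.
Loss or damage exceeded $50,000 (+40%): $41,000 × 1.4 = $57,400.
Victim suffered great bodily injury (+10%): $57,400 × 1.1 = $63,140.
Defendant is enrolled full-time in school (−35%): $63,140 × 0.65 = $41,041.
$41,041 is at or above the $7,500 minimum.

$41,041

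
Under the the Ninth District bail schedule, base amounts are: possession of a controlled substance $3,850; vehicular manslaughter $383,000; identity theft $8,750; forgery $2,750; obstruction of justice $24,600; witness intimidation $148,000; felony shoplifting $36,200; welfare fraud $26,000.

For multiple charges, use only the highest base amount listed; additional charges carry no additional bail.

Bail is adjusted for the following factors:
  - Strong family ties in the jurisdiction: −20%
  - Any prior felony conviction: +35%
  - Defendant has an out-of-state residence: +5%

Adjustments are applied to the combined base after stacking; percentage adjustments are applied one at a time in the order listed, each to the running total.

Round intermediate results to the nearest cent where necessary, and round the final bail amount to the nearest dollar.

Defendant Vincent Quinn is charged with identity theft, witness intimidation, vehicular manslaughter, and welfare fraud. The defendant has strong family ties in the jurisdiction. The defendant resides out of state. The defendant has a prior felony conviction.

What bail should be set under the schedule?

Base amounts from the schedule: identity theft $8,750; witness intimidation $148,000; vehicular manslaughter $383,000; welfare fraud $26,000.
Stacking rule: use the highest base only. Highest is vehicular manslaughter at $383,000. Combined base = $383,000.
Strong family ties in the jurisdiction (−20%): $383,000 × 0.8 = $306,400.
Any prior felony conviction (+35%): $306,400 × 1.35 = $413,640.
Defendant has an out-of-state residence (+5%): $413,640 × 1.05 = $434,322.

$434,322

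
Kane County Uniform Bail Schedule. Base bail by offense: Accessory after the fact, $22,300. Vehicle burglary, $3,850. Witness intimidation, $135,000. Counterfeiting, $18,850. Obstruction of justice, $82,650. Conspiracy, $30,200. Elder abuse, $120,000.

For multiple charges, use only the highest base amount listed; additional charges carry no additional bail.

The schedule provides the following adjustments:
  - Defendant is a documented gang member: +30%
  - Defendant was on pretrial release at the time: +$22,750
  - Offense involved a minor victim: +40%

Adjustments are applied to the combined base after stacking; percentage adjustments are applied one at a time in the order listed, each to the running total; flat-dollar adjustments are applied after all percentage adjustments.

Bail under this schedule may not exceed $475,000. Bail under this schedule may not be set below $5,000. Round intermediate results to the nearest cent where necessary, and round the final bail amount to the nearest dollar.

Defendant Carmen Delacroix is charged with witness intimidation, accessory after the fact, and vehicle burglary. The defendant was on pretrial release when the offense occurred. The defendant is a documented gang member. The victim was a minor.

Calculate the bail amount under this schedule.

Base amounts from the schedule: witness intimidation $135,000; accessory after the fact $22,300; vehicle burglary $3,850.
Stacking rule: use the highest base only. Highest is witness intimidation at $135,000. Combined base = $135,000.
Defendant is a documented gang member (+30%): $135,000 × 1.3 = $175,500.
Offense involved a minor victim (+40%): $175,500 × 1.4 = $245,700.
Defendant was on pretrial release at the time (+$22,750 flat): $245,700 + $22,750 = $268,450.
$268,450 is within the $475,000 maximum.
$268,450 is at or above the $5,000 minimum.

$268,450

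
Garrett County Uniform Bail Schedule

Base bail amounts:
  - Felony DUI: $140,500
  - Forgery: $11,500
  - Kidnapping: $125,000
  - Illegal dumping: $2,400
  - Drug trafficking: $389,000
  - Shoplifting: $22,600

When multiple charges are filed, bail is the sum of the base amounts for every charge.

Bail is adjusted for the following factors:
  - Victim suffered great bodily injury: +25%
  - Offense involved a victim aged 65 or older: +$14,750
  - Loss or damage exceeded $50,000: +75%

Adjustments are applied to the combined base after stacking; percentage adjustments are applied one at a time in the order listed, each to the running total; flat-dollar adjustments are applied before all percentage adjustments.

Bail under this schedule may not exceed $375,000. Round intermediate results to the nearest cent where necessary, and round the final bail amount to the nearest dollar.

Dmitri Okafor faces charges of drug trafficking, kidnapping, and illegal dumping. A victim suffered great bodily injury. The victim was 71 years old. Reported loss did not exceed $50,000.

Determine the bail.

Base amounts from the schedule: drug trafficking $389,000; kidnapping $125,000; illegal dumping $2,400.
Stacking rule: sum of all bases. $389,000 + $125,000 + $2,400 = $516,400.
Offense involved a victim aged 65 or older (+$14,750 flat): $516,400 + $14,750 = $531,150.
Victim suffered great bodily injury (+25%): $531,150 × 1.25 = $663,937.50.
Result $663,937.50 exceeds the maximum of $375,000; bail is capped at $375,000.

$375,000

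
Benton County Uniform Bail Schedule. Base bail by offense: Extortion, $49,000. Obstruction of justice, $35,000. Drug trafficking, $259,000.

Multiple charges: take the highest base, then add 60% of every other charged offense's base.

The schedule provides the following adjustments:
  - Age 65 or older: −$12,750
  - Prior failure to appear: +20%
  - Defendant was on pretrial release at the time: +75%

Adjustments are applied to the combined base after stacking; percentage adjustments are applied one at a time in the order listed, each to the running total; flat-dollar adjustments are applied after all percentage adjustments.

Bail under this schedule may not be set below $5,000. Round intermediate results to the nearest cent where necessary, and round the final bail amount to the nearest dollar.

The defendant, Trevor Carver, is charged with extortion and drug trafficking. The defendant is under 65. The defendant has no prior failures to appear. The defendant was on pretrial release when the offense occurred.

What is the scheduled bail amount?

$504,700

Base amounts from the schedule: extortion $49,000; drug trafficking $259,000.
Stacking rule: highest base plus 60% of each additional charge. Highest is drug trafficking at $259,000. Additional: $49,000 × 60% = $29,400. Combined base = $259,000 + $29,400 = $288,400.
Defendant was on pretrial release at the time (+75%): $288,400 × 1.75 = $504,700.
$504,700 is at or above the $5,000 minimum.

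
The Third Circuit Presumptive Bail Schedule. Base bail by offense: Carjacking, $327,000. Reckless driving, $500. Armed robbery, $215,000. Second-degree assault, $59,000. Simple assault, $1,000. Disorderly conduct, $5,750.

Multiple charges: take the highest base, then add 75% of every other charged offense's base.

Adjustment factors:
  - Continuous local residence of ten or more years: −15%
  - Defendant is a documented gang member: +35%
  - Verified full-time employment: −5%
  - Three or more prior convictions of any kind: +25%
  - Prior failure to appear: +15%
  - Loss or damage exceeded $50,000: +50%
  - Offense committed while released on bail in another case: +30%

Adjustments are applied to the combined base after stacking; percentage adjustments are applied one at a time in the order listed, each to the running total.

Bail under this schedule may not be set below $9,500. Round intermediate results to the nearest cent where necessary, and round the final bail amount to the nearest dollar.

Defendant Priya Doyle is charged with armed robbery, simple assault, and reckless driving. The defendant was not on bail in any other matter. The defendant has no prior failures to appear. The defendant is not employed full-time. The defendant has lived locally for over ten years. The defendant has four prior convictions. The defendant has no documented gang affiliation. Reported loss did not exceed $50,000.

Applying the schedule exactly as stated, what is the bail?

Base amounts from the schedule: armed robbery $215,000; simple assault $1,000; reckless driving $500.
Stacking rule: highest base plus 75% of each additional charge. Highest is armed robbery at $215,000. Additional: $1,000 × 75% = $750; $500 × 75% = $375. Combined base = $215,000 + $1,125 = $216,125.
Continuous local residence of ten or more years (−15%): $216,125 × 0.85 = $183,706.25.
Three or more prior convictions of any kind (+25%): $183,706.25 × 1.25 = $229,632.81.
$229,632.81 is at or above the $9,500 minimum.
Rounded to the nearest dollar: $229,633.

$229,633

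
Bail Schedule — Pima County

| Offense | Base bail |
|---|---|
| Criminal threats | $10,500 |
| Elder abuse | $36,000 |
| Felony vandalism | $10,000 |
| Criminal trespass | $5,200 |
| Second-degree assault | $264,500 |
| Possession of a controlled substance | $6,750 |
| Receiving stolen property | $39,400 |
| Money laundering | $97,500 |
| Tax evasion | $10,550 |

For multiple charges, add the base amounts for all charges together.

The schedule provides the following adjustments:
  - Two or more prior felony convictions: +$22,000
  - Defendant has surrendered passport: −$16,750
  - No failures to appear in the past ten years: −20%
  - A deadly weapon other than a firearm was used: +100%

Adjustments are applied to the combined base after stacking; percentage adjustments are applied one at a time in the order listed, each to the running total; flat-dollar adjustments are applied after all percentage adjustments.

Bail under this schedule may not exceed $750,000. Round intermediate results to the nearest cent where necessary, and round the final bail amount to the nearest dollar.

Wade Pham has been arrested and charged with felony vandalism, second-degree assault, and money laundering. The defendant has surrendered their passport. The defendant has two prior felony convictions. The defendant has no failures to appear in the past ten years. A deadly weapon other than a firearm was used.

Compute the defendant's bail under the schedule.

Base amounts from the schedule: felony vandalism $10,000; second-degree assault $264,500; money laundering $97,500.
Stacking rule: sum of all bases. $10,000 + $264,500 + $97,500 = $372,000.
No failures to appear in the past ten years (−20%): $372,000 × 0.8 = $297,600.
A deadly weapon other than a firearm was used (+100%): $297,600 × 2 = $595,200.
Two or more prior felony convictions (+$22,000 flat): $595,200 + $22,000 = $617,200.
Defendant has surrendered passport (−$16,750 flat): $617,200 − $16,750 = $600,450.
$600,450 is within the $750,000 maximum.

$600,450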